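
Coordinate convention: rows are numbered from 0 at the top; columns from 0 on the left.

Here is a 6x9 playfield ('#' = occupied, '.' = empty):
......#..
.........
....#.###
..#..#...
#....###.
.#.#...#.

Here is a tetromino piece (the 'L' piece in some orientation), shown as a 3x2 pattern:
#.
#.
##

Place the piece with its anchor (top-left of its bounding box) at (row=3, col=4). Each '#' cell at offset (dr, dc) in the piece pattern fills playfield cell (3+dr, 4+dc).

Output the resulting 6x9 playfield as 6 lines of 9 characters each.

Fill (3+0,4+0) = (3,4)
Fill (3+1,4+0) = (4,4)
Fill (3+2,4+0) = (5,4)
Fill (3+2,4+1) = (5,5)

Answer: ......#..
.........
....#.###
..#.##...
#...####.
.#.###.#.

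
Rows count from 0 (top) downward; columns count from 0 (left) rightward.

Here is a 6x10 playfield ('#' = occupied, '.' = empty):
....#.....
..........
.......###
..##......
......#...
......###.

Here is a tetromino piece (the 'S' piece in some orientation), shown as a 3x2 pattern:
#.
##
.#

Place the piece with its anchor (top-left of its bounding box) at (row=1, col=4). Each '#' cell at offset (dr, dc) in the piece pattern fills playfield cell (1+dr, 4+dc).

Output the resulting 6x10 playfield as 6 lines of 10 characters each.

Fill (1+0,4+0) = (1,4)
Fill (1+1,4+0) = (2,4)
Fill (1+1,4+1) = (2,5)
Fill (1+2,4+1) = (3,5)

Answer: ....#.....
....#.....
....##.###
..##.#....
......#...
......###.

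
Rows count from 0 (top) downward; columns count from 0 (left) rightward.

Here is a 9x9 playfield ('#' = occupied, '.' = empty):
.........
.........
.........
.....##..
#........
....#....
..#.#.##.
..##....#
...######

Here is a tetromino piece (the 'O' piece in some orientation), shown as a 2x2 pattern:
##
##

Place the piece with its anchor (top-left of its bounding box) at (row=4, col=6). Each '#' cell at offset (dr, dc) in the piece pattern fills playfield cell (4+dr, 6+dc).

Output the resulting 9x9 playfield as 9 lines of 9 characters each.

Fill (4+0,6+0) = (4,6)
Fill (4+0,6+1) = (4,7)
Fill (4+1,6+0) = (5,6)
Fill (4+1,6+1) = (5,7)

Answer: .........
.........
.........
.....##..
#.....##.
....#.##.
..#.#.##.
..##....#
...######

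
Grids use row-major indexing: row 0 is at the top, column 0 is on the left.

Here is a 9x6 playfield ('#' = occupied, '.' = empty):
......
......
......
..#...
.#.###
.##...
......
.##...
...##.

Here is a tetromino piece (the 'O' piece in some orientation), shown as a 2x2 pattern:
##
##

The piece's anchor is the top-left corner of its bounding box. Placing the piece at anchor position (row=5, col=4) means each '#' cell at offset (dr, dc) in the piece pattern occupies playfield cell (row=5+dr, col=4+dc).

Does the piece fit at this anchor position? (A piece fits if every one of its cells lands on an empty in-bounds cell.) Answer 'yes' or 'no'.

Answer: yes

Derivation:
Check each piece cell at anchor (5, 4):
  offset (0,0) -> (5,4): empty -> OK
  offset (0,1) -> (5,5): empty -> OK
  offset (1,0) -> (6,4): empty -> OK
  offset (1,1) -> (6,5): empty -> OK
All cells valid: yes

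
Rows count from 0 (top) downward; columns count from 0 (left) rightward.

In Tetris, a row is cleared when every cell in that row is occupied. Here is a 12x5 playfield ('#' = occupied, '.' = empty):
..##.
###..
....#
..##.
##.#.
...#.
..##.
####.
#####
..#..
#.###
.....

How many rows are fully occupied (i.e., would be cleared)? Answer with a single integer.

Answer: 1

Derivation:
Check each row:
  row 0: 3 empty cells -> not full
  row 1: 2 empty cells -> not full
  row 2: 4 empty cells -> not full
  row 3: 3 empty cells -> not full
  row 4: 2 empty cells -> not full
  row 5: 4 empty cells -> not full
  row 6: 3 empty cells -> not full
  row 7: 1 empty cell -> not full
  row 8: 0 empty cells -> FULL (clear)
  row 9: 4 empty cells -> not full
  row 10: 1 empty cell -> not full
  row 11: 5 empty cells -> not full
Total rows cleared: 1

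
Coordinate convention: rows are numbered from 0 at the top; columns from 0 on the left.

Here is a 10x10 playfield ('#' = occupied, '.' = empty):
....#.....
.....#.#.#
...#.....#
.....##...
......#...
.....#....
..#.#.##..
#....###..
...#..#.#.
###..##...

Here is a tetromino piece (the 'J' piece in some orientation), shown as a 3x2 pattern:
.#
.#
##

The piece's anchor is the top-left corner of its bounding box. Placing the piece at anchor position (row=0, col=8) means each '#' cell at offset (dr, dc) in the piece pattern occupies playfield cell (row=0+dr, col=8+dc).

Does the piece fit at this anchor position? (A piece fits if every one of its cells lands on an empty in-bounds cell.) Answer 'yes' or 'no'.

Check each piece cell at anchor (0, 8):
  offset (0,1) -> (0,9): empty -> OK
  offset (1,1) -> (1,9): occupied ('#') -> FAIL
  offset (2,0) -> (2,8): empty -> OK
  offset (2,1) -> (2,9): occupied ('#') -> FAIL
All cells valid: no

Answer: no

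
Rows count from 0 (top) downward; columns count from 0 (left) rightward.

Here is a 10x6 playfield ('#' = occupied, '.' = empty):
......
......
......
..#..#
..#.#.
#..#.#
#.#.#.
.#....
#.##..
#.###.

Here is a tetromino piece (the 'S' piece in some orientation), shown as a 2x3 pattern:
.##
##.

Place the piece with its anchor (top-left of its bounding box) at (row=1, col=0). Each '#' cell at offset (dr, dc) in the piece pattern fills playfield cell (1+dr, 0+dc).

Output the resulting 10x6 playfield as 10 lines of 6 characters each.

Fill (1+0,0+1) = (1,1)
Fill (1+0,0+2) = (1,2)
Fill (1+1,0+0) = (2,0)
Fill (1+1,0+1) = (2,1)

Answer: ......
.##...
##....
..#..#
..#.#.
#..#.#
#.#.#.
.#....
#.##..
#.###.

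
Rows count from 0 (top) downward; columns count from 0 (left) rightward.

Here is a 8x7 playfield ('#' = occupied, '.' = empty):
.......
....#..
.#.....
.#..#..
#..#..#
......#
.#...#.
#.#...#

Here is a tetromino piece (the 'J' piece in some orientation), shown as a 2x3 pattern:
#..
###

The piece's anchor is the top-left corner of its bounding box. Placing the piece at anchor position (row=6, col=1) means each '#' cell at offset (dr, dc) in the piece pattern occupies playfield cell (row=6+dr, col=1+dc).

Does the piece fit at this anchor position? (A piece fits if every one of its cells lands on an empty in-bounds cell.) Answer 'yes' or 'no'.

Answer: no

Derivation:
Check each piece cell at anchor (6, 1):
  offset (0,0) -> (6,1): occupied ('#') -> FAIL
  offset (1,0) -> (7,1): empty -> OK
  offset (1,1) -> (7,2): occupied ('#') -> FAIL
  offset (1,2) -> (7,3): empty -> OK
All cells valid: no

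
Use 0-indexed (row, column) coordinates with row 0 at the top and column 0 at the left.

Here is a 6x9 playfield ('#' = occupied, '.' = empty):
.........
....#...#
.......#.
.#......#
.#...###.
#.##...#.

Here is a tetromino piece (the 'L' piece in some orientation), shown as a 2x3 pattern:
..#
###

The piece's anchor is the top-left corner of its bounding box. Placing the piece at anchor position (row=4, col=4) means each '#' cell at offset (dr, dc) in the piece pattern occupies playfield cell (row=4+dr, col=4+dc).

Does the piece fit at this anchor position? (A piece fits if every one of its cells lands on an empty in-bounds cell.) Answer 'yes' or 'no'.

Answer: no

Derivation:
Check each piece cell at anchor (4, 4):
  offset (0,2) -> (4,6): occupied ('#') -> FAIL
  offset (1,0) -> (5,4): empty -> OK
  offset (1,1) -> (5,5): empty -> OK
  offset (1,2) -> (5,6): empty -> OK
All cells valid: no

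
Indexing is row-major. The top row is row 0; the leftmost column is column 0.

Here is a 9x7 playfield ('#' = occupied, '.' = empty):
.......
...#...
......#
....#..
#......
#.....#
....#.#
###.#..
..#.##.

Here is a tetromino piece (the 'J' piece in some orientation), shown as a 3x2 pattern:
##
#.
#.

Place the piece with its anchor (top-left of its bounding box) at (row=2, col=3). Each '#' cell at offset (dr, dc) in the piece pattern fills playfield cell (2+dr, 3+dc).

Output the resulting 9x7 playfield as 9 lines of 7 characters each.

Fill (2+0,3+0) = (2,3)
Fill (2+0,3+1) = (2,4)
Fill (2+1,3+0) = (3,3)
Fill (2+2,3+0) = (4,3)

Answer: .......
...#...
...##.#
...##..
#..#...
#.....#
....#.#
###.#..
..#.##.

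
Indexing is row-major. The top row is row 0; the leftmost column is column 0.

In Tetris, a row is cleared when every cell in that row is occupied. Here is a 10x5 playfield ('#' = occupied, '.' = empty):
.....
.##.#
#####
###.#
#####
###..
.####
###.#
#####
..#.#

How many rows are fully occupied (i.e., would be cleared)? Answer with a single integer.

Check each row:
  row 0: 5 empty cells -> not full
  row 1: 2 empty cells -> not full
  row 2: 0 empty cells -> FULL (clear)
  row 3: 1 empty cell -> not full
  row 4: 0 empty cells -> FULL (clear)
  row 5: 2 empty cells -> not full
  row 6: 1 empty cell -> not full
  row 7: 1 empty cell -> not full
  row 8: 0 empty cells -> FULL (clear)
  row 9: 3 empty cells -> not full
Total rows cleared: 3

Answer: 3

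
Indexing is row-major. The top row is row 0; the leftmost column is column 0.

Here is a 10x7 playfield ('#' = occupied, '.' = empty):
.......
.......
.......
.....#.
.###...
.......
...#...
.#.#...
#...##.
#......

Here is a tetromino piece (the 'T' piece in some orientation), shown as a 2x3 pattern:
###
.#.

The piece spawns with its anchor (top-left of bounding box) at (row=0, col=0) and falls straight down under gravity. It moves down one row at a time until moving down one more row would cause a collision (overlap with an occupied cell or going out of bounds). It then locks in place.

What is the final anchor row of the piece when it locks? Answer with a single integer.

Answer: 2

Derivation:
Spawn at (row=0, col=0). Try each row:
  row 0: fits
  row 1: fits
  row 2: fits
  row 3: blocked -> lock at row 2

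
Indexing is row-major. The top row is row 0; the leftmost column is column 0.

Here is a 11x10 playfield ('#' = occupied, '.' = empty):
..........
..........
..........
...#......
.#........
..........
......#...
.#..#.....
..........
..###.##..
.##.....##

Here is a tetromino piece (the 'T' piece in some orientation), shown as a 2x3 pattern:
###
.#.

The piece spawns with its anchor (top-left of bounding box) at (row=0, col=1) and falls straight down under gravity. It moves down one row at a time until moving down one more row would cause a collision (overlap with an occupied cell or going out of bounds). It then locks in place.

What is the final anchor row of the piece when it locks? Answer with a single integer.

Answer: 2

Derivation:
Spawn at (row=0, col=1). Try each row:
  row 0: fits
  row 1: fits
  row 2: fits
  row 3: blocked -> lock at row 2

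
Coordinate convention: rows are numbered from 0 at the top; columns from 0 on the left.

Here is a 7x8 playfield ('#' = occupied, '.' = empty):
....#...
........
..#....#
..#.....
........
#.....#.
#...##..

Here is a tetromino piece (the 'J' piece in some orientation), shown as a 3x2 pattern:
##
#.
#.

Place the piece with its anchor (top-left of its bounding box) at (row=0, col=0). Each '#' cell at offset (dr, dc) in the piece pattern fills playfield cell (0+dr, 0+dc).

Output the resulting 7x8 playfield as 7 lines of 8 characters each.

Fill (0+0,0+0) = (0,0)
Fill (0+0,0+1) = (0,1)
Fill (0+1,0+0) = (1,0)
Fill (0+2,0+0) = (2,0)

Answer: ##..#...
#.......
#.#....#
..#.....
........
#.....#.
#...##..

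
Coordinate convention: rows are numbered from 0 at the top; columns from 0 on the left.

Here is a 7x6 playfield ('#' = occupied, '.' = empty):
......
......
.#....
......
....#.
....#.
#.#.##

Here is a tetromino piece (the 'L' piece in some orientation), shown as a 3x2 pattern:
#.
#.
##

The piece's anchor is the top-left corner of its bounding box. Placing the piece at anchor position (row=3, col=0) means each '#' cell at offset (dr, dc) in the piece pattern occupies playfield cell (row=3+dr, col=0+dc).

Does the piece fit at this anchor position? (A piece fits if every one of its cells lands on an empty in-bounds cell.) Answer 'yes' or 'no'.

Answer: yes

Derivation:
Check each piece cell at anchor (3, 0):
  offset (0,0) -> (3,0): empty -> OK
  offset (1,0) -> (4,0): empty -> OK
  offset (2,0) -> (5,0): empty -> OK
  offset (2,1) -> (5,1): empty -> OK
All cells valid: yes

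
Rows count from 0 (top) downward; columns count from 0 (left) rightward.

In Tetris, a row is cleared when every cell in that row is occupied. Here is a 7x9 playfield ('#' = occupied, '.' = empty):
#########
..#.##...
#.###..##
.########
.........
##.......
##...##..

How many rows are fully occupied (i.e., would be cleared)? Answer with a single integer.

Check each row:
  row 0: 0 empty cells -> FULL (clear)
  row 1: 6 empty cells -> not full
  row 2: 3 empty cells -> not full
  row 3: 1 empty cell -> not full
  row 4: 9 empty cells -> not full
  row 5: 7 empty cells -> not full
  row 6: 5 empty cells -> not full
Total rows cleared: 1

Answer: 1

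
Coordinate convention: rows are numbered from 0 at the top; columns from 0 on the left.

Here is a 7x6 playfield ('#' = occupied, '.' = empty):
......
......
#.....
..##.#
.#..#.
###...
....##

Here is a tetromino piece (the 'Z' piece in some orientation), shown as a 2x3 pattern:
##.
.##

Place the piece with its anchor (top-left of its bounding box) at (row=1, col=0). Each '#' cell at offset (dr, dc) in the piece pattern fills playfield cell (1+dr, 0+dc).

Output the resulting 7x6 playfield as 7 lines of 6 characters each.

Fill (1+0,0+0) = (1,0)
Fill (1+0,0+1) = (1,1)
Fill (1+1,0+1) = (2,1)
Fill (1+1,0+2) = (2,2)

Answer: ......
##....
###...
..##.#
.#..#.
###...
....##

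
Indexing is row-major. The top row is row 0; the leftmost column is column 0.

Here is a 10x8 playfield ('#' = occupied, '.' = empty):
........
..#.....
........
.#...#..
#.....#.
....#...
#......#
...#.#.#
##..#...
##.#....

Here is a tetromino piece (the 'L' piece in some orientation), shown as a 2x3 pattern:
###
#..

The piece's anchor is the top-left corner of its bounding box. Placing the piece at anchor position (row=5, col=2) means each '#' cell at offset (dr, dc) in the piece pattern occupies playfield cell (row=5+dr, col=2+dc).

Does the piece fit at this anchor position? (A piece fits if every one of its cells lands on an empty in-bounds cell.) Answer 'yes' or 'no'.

Answer: no

Derivation:
Check each piece cell at anchor (5, 2):
  offset (0,0) -> (5,2): empty -> OK
  offset (0,1) -> (5,3): empty -> OK
  offset (0,2) -> (5,4): occupied ('#') -> FAIL
  offset (1,0) -> (6,2): empty -> OK
All cells valid: no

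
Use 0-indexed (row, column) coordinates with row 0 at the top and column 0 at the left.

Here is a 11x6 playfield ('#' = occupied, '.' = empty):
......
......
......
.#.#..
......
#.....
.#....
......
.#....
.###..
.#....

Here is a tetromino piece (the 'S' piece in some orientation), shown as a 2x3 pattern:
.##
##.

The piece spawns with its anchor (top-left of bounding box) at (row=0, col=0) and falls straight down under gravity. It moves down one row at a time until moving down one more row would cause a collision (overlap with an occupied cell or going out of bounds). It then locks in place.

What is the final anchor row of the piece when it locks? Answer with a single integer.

Spawn at (row=0, col=0). Try each row:
  row 0: fits
  row 1: fits
  row 2: blocked -> lock at row 1

Answer: 1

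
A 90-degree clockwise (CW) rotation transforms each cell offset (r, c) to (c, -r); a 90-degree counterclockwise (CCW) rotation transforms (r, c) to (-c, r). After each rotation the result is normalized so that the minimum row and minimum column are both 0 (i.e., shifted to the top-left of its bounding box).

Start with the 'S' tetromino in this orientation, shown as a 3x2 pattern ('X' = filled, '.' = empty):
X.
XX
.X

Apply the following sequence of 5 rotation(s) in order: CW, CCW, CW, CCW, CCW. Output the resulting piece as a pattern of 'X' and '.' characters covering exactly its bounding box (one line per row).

Answer: .XX
XX.

Derivation:
Start:
X.
XX
.X
After rotation 1 (CW):
.XX
XX.
After rotation 2 (CCW):
X.
XX
.X
After rotation 3 (CW):
.XX
XX.
After rotation 4 (CCW):
X.
XX
.X
After rotation 5 (CCW):
.XX
XX.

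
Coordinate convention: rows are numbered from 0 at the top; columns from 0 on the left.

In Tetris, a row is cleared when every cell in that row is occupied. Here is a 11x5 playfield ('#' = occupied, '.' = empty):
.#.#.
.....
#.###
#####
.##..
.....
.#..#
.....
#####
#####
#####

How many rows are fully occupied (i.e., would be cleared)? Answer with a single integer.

Check each row:
  row 0: 3 empty cells -> not full
  row 1: 5 empty cells -> not full
  row 2: 1 empty cell -> not full
  row 3: 0 empty cells -> FULL (clear)
  row 4: 3 empty cells -> not full
  row 5: 5 empty cells -> not full
  row 6: 3 empty cells -> not full
  row 7: 5 empty cells -> not full
  row 8: 0 empty cells -> FULL (clear)
  row 9: 0 empty cells -> FULL (clear)
  row 10: 0 empty cells -> FULL (clear)
Total rows cleared: 4

Answer: 4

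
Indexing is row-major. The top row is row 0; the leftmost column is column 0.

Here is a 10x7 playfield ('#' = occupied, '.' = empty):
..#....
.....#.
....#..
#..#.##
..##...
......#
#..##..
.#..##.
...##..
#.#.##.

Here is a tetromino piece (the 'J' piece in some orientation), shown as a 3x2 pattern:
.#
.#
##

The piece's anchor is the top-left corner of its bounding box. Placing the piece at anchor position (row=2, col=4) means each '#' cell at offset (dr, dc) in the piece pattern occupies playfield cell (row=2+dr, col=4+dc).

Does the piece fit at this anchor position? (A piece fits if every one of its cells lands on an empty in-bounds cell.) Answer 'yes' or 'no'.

Answer: no

Derivation:
Check each piece cell at anchor (2, 4):
  offset (0,1) -> (2,5): empty -> OK
  offset (1,1) -> (3,5): occupied ('#') -> FAIL
  offset (2,0) -> (4,4): empty -> OK
  offset (2,1) -> (4,5): empty -> OK
All cells valid: no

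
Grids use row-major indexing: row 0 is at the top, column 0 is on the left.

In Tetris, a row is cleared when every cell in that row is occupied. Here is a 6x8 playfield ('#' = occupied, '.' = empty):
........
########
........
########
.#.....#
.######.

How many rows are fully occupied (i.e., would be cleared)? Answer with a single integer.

Check each row:
  row 0: 8 empty cells -> not full
  row 1: 0 empty cells -> FULL (clear)
  row 2: 8 empty cells -> not full
  row 3: 0 empty cells -> FULL (clear)
  row 4: 6 empty cells -> not full
  row 5: 2 empty cells -> not full
Total rows cleared: 2

Answer: 2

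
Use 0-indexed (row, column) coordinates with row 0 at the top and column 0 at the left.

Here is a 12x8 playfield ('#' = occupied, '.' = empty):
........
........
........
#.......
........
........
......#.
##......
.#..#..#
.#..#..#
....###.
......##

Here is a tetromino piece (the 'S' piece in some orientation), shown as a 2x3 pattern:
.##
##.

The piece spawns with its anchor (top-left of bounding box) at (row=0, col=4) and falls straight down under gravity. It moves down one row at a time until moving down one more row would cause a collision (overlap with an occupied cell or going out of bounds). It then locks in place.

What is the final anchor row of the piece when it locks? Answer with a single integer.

Spawn at (row=0, col=4). Try each row:
  row 0: fits
  row 1: fits
  row 2: fits
  row 3: fits
  row 4: fits
  row 5: fits
  row 6: blocked -> lock at row 5

Answer: 5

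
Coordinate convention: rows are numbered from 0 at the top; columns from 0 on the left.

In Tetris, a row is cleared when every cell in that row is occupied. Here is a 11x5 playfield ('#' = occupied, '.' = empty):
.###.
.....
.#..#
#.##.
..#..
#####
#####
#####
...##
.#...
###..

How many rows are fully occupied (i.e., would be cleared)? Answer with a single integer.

Check each row:
  row 0: 2 empty cells -> not full
  row 1: 5 empty cells -> not full
  row 2: 3 empty cells -> not full
  row 3: 2 empty cells -> not full
  row 4: 4 empty cells -> not full
  row 5: 0 empty cells -> FULL (clear)
  row 6: 0 empty cells -> FULL (clear)
  row 7: 0 empty cells -> FULL (clear)
  row 8: 3 empty cells -> not full
  row 9: 4 empty cells -> not full
  row 10: 2 empty cells -> not full
Total rows cleared: 3

Answer: 3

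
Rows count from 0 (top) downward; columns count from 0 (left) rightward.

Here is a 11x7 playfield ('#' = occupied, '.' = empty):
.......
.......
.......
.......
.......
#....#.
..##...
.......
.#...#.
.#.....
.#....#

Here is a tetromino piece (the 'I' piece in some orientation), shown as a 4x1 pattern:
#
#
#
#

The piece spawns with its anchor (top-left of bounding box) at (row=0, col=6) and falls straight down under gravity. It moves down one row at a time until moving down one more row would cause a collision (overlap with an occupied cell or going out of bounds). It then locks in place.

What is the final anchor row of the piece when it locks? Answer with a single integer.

Spawn at (row=0, col=6). Try each row:
  row 0: fits
  row 1: fits
  row 2: fits
  row 3: fits
  row 4: fits
  row 5: fits
  row 6: fits
  row 7: blocked -> lock at row 6

Answer: 6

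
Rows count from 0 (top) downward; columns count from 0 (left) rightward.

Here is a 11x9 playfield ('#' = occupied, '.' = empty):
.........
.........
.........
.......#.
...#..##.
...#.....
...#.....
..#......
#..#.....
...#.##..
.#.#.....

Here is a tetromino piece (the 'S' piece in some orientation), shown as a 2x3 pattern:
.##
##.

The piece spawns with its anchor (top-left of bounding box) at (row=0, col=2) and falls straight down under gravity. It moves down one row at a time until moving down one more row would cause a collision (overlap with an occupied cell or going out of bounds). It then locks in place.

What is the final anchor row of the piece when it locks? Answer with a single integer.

Answer: 2

Derivation:
Spawn at (row=0, col=2). Try each row:
  row 0: fits
  row 1: fits
  row 2: fits
  row 3: blocked -> lock at row 2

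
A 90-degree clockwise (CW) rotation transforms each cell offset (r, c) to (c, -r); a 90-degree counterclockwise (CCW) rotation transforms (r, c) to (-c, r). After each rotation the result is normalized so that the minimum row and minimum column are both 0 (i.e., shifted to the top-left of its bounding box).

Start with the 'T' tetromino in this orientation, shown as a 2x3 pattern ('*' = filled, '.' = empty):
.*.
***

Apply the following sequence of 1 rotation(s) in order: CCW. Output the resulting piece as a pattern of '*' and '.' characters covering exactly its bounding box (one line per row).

Answer: .*
**
.*

Derivation:
Start:
.*.
***
After rotation 1 (CCW):
.*
**
.*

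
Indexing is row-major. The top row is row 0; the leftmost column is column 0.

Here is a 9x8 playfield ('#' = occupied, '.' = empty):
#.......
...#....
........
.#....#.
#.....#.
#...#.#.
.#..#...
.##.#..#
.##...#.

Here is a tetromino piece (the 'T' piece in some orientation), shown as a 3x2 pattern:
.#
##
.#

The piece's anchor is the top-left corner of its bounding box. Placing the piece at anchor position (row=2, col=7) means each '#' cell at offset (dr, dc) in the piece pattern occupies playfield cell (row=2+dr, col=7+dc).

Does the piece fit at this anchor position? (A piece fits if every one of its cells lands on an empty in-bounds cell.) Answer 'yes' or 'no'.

Check each piece cell at anchor (2, 7):
  offset (0,1) -> (2,8): out of bounds -> FAIL
  offset (1,0) -> (3,7): empty -> OK
  offset (1,1) -> (3,8): out of bounds -> FAIL
  offset (2,1) -> (4,8): out of bounds -> FAIL
All cells valid: no

Answer: no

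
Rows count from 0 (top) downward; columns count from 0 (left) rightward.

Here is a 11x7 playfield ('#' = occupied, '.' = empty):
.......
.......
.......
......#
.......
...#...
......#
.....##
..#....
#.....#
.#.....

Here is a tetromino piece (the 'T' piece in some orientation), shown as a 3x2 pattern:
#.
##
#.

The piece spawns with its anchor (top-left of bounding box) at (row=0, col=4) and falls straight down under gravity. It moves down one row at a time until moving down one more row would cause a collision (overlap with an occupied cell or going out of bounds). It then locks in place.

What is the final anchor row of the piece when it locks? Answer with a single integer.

Spawn at (row=0, col=4). Try each row:
  row 0: fits
  row 1: fits
  row 2: fits
  row 3: fits
  row 4: fits
  row 5: fits
  row 6: blocked -> lock at row 5

Answer: 5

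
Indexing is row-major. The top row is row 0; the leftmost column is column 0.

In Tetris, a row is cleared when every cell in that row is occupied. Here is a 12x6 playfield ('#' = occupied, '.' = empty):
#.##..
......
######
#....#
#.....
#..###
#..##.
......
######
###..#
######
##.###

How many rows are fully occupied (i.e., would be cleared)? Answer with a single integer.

Check each row:
  row 0: 3 empty cells -> not full
  row 1: 6 empty cells -> not full
  row 2: 0 empty cells -> FULL (clear)
  row 3: 4 empty cells -> not full
  row 4: 5 empty cells -> not full
  row 5: 2 empty cells -> not full
  row 6: 3 empty cells -> not full
  row 7: 6 empty cells -> not full
  row 8: 0 empty cells -> FULL (clear)
  row 9: 2 empty cells -> not full
  row 10: 0 empty cells -> FULL (clear)
  row 11: 1 empty cell -> not full
Total rows cleared: 3

Answer: 3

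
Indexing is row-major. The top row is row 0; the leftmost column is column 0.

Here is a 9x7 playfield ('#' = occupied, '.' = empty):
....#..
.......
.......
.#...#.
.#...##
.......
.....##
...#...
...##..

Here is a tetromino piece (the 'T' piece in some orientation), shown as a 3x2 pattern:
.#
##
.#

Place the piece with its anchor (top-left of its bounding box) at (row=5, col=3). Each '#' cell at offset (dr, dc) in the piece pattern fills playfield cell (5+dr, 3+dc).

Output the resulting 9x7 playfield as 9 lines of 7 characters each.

Fill (5+0,3+1) = (5,4)
Fill (5+1,3+0) = (6,3)
Fill (5+1,3+1) = (6,4)
Fill (5+2,3+1) = (7,4)

Answer: ....#..
.......
.......
.#...#.
.#...##
....#..
...####
...##..
...##..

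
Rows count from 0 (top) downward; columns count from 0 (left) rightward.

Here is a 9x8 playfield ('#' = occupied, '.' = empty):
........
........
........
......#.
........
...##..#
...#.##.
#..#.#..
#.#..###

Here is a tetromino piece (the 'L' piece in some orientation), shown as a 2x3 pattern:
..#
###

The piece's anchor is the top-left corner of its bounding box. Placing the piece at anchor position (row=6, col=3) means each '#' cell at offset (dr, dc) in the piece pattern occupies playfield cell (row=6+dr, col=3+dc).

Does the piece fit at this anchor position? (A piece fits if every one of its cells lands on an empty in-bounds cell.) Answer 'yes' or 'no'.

Answer: no

Derivation:
Check each piece cell at anchor (6, 3):
  offset (0,2) -> (6,5): occupied ('#') -> FAIL
  offset (1,0) -> (7,3): occupied ('#') -> FAIL
  offset (1,1) -> (7,4): empty -> OK
  offset (1,2) -> (7,5): occupied ('#') -> FAIL
All cells valid: no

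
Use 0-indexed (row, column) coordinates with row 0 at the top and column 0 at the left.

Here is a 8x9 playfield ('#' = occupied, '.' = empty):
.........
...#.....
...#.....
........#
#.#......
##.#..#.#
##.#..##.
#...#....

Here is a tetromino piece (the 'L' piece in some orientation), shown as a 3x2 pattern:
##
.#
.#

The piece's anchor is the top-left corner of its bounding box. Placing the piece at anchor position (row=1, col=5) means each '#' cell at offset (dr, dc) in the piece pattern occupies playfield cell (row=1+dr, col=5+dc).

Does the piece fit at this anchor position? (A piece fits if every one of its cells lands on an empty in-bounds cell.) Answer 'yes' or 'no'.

Check each piece cell at anchor (1, 5):
  offset (0,0) -> (1,5): empty -> OK
  offset (0,1) -> (1,6): empty -> OK
  offset (1,1) -> (2,6): empty -> OK
  offset (2,1) -> (3,6): empty -> OK
All cells valid: yes

Answer: yes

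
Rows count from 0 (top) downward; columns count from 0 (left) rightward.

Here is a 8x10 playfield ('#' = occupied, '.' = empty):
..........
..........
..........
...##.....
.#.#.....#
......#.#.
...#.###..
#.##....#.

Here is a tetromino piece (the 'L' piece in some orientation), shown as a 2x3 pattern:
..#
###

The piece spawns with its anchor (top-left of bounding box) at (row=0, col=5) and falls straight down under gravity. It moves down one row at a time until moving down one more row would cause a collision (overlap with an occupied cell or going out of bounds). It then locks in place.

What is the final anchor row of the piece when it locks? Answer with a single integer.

Answer: 3

Derivation:
Spawn at (row=0, col=5). Try each row:
  row 0: fits
  row 1: fits
  row 2: fits
  row 3: fits
  row 4: blocked -> lock at row 3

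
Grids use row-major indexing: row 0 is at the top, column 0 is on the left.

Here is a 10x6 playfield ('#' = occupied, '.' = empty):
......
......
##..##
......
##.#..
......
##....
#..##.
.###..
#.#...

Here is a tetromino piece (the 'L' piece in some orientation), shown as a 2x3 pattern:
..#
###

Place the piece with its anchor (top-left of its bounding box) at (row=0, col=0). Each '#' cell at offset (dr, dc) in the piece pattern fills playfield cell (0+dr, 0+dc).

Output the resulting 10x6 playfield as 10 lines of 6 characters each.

Answer: ..#...
###...
##..##
......
##.#..
......
##....
#..##.
.###..
#.#...

Derivation:
Fill (0+0,0+2) = (0,2)
Fill (0+1,0+0) = (1,0)
Fill (0+1,0+1) = (1,1)
Fill (0+1,0+2) = (1,2)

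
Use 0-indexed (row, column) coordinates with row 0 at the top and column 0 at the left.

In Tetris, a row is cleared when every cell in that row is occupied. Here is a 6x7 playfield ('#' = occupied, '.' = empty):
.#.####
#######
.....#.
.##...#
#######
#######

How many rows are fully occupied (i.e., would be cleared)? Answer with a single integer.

Check each row:
  row 0: 2 empty cells -> not full
  row 1: 0 empty cells -> FULL (clear)
  row 2: 6 empty cells -> not full
  row 3: 4 empty cells -> not full
  row 4: 0 empty cells -> FULL (clear)
  row 5: 0 empty cells -> FULL (clear)
Total rows cleared: 3

Answer: 3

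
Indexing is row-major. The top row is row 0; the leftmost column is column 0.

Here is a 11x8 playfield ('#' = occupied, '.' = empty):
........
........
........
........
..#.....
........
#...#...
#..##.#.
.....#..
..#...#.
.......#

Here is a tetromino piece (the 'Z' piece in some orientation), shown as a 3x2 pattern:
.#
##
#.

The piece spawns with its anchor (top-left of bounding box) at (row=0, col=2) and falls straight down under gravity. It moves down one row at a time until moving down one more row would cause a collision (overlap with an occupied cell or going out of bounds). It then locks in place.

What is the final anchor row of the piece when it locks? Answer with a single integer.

Spawn at (row=0, col=2). Try each row:
  row 0: fits
  row 1: fits
  row 2: blocked -> lock at row 1

Answer: 1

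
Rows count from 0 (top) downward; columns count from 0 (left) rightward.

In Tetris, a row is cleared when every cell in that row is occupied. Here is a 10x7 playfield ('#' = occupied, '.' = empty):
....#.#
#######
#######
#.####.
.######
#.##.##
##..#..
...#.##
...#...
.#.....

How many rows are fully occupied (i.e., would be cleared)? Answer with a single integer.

Answer: 2

Derivation:
Check each row:
  row 0: 5 empty cells -> not full
  row 1: 0 empty cells -> FULL (clear)
  row 2: 0 empty cells -> FULL (clear)
  row 3: 2 empty cells -> not full
  row 4: 1 empty cell -> not full
  row 5: 2 empty cells -> not full
  row 6: 4 empty cells -> not full
  row 7: 4 empty cells -> not full
  row 8: 6 empty cells -> not full
  row 9: 6 empty cells -> not full
Total rows cleared: 2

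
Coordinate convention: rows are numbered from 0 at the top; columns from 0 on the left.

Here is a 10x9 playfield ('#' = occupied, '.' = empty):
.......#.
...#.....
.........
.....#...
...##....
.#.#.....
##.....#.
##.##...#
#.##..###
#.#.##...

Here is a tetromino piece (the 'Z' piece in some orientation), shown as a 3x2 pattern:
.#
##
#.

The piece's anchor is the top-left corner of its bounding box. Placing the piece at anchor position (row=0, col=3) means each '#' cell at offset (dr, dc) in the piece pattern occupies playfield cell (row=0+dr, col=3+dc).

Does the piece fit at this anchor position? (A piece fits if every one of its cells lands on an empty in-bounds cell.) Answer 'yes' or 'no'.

Check each piece cell at anchor (0, 3):
  offset (0,1) -> (0,4): empty -> OK
  offset (1,0) -> (1,3): occupied ('#') -> FAIL
  offset (1,1) -> (1,4): empty -> OK
  offset (2,0) -> (2,3): empty -> OK
All cells valid: no

Answer: no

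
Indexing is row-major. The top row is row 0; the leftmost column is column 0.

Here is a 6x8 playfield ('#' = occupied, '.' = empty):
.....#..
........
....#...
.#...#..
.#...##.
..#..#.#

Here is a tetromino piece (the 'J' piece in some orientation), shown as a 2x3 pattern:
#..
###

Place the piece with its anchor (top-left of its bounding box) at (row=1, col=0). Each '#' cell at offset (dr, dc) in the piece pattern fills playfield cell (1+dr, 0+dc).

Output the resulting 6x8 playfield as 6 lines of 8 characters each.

Answer: .....#..
#.......
###.#...
.#...#..
.#...##.
..#..#.#

Derivation:
Fill (1+0,0+0) = (1,0)
Fill (1+1,0+0) = (2,0)
Fill (1+1,0+1) = (2,1)
Fill (1+1,0+2) = (2,2)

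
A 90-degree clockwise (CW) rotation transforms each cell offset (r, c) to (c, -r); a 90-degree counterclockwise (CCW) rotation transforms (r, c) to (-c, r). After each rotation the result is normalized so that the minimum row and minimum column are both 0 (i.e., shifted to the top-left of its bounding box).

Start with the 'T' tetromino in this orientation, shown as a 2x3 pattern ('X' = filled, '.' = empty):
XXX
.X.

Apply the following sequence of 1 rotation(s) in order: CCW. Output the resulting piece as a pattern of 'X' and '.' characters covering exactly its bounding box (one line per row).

Answer: X.
XX
X.

Derivation:
Start:
XXX
.X.
After rotation 1 (CCW):
X.
XX
X.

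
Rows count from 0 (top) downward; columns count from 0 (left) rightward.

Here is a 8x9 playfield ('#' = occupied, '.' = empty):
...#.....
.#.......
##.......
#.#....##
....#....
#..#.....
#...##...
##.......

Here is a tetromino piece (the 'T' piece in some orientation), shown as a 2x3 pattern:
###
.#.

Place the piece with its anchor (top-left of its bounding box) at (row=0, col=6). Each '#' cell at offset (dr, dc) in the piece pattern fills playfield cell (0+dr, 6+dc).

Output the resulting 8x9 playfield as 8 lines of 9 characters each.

Fill (0+0,6+0) = (0,6)
Fill (0+0,6+1) = (0,7)
Fill (0+0,6+2) = (0,8)
Fill (0+1,6+1) = (1,7)

Answer: ...#..###
.#.....#.
##.......
#.#....##
....#....
#..#.....
#...##...
##.......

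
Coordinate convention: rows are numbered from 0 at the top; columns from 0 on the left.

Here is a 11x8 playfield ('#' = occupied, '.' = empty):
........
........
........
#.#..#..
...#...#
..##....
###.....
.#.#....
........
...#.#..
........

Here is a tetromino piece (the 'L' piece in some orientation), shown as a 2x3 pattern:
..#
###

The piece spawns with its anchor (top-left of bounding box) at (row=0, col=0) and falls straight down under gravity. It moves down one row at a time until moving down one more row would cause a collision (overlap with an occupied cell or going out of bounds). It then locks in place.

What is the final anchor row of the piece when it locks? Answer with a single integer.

Answer: 1

Derivation:
Spawn at (row=0, col=0). Try each row:
  row 0: fits
  row 1: fits
  row 2: blocked -> lock at row 1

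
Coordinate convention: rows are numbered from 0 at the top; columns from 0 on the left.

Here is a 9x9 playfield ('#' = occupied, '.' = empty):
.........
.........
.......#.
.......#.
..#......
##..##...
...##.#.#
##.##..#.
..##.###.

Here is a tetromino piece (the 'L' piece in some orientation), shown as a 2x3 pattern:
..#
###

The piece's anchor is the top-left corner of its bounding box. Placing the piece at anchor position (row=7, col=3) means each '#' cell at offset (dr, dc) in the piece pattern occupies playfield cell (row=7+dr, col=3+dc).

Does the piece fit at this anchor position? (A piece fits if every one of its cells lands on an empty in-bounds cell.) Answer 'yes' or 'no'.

Answer: no

Derivation:
Check each piece cell at anchor (7, 3):
  offset (0,2) -> (7,5): empty -> OK
  offset (1,0) -> (8,3): occupied ('#') -> FAIL
  offset (1,1) -> (8,4): empty -> OK
  offset (1,2) -> (8,5): occupied ('#') -> FAIL
All cells valid: no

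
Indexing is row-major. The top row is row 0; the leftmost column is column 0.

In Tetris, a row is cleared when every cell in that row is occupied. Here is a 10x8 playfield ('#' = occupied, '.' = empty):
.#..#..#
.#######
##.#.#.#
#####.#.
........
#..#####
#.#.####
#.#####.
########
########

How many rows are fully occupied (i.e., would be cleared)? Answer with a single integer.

Answer: 2

Derivation:
Check each row:
  row 0: 5 empty cells -> not full
  row 1: 1 empty cell -> not full
  row 2: 3 empty cells -> not full
  row 3: 2 empty cells -> not full
  row 4: 8 empty cells -> not full
  row 5: 2 empty cells -> not full
  row 6: 2 empty cells -> not full
  row 7: 2 empty cells -> not full
  row 8: 0 empty cells -> FULL (clear)
  row 9: 0 empty cells -> FULL (clear)
Total rows cleared: 2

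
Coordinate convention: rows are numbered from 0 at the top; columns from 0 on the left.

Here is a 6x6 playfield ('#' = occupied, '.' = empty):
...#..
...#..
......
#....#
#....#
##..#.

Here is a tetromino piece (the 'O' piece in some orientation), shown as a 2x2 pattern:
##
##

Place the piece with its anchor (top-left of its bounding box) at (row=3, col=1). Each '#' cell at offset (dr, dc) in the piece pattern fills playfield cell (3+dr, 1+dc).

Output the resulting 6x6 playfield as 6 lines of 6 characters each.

Fill (3+0,1+0) = (3,1)
Fill (3+0,1+1) = (3,2)
Fill (3+1,1+0) = (4,1)
Fill (3+1,1+1) = (4,2)

Answer: ...#..
...#..
......
###..#
###..#
##..#.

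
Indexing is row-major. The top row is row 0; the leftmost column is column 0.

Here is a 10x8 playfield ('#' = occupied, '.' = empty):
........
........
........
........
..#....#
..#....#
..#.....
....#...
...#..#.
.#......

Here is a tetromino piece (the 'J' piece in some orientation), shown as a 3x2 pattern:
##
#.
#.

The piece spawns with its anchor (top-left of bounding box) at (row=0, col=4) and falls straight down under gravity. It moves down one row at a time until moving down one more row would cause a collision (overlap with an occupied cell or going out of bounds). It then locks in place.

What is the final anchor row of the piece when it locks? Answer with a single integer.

Spawn at (row=0, col=4). Try each row:
  row 0: fits
  row 1: fits
  row 2: fits
  row 3: fits
  row 4: fits
  row 5: blocked -> lock at row 4

Answer: 4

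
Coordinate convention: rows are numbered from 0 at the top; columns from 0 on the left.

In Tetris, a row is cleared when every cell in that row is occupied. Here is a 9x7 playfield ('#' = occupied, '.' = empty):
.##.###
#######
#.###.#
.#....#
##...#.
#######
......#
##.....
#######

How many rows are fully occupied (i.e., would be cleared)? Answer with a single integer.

Check each row:
  row 0: 2 empty cells -> not full
  row 1: 0 empty cells -> FULL (clear)
  row 2: 2 empty cells -> not full
  row 3: 5 empty cells -> not full
  row 4: 4 empty cells -> not full
  row 5: 0 empty cells -> FULL (clear)
  row 6: 6 empty cells -> not full
  row 7: 5 empty cells -> not full
  row 8: 0 empty cells -> FULL (clear)
Total rows cleared: 3

Answer: 3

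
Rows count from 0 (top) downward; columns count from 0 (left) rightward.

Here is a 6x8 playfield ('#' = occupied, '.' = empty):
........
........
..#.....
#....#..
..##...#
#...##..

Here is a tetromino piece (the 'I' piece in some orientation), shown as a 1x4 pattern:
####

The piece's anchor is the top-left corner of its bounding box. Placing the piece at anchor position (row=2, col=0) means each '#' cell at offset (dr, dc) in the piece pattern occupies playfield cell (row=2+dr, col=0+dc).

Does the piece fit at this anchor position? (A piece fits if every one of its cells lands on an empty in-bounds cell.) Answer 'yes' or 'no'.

Answer: no

Derivation:
Check each piece cell at anchor (2, 0):
  offset (0,0) -> (2,0): empty -> OK
  offset (0,1) -> (2,1): empty -> OK
  offset (0,2) -> (2,2): occupied ('#') -> FAIL
  offset (0,3) -> (2,3): empty -> OK
All cells valid: no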